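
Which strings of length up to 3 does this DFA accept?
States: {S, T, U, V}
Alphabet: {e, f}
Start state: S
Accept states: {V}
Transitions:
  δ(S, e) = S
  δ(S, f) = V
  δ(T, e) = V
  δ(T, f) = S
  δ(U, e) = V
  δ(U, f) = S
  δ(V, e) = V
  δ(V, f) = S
f, ef, fe, eef, efe, fee, fff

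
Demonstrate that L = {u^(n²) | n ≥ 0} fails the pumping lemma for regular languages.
Assume L is regular with pumping length p. Idea: pumping adds a fixed amount, but gaps between consecutive squares grow.
Choose s = u^(p²) (length p² ≥ p). By the pumping lemma, s = xyz with |xy| ≤ p, |y| > 0, so |y| = k with 1 ≤ k ≤ p. Then |xy²z| = p²+k. Since p² < p²+k ≤ p²+p < (p+1)², the length p²+k lies strictly between consecutive squares, so it is not a perfect square and xy²z ∉ L.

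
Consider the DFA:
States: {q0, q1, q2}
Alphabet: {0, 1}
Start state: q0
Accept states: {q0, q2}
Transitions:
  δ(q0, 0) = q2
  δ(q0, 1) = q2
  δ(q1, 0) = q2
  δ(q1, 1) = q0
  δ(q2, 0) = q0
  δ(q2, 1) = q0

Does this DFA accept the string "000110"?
Processing string "000110":
  q0 --0--> q2
  q2 --0--> q0
  q0 --0--> q2
  q2 --1--> q0
  q0 --1--> q2
  q2 --0--> q0
Final state: q0
Accept states: {q0, q2}
Yes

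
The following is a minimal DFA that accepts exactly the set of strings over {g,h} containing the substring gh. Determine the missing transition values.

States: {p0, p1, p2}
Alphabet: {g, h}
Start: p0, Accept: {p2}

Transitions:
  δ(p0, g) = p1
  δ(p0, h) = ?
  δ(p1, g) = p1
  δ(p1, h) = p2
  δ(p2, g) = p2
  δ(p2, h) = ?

From the language and accept set, identify what each state tracks — p0: no g seen yet; p1: seen a g, waiting for h; p2: substring gh seen.
Each missing δ(q, a) is the state matching the new tracked value after reading a.
δ(p0, h) = p0; δ(p2, h) = p2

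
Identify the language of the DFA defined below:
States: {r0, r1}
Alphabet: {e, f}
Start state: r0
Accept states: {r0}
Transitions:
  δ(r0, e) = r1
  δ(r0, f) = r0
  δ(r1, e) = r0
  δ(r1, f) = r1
Testing a few strings:
  'eef' → accept
  'ef' → reject
  'efe' → accept
  'fee' → accept
State roles: r0=even number of e's so far; r1=odd number of e's so far
All strings over {e,f} with an even number of e's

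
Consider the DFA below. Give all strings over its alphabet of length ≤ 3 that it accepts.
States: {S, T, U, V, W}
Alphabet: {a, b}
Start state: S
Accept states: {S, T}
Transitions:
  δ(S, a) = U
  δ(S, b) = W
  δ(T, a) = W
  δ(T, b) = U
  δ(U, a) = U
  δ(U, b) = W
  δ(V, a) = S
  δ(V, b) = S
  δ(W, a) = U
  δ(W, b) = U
ε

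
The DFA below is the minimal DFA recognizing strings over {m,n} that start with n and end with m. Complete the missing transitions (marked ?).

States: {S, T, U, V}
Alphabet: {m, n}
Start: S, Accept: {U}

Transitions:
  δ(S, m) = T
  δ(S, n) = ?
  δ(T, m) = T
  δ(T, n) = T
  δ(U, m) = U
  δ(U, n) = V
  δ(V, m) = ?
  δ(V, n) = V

From the language and accept set, identify what each state tracks — S: no input read; T: started with m (dead); U: started with n, last symbol m; V: started with n, last symbol n.
Each missing δ(q, a) is the state matching the new tracked value after reading a.
δ(S, n) = V; δ(V, m) = U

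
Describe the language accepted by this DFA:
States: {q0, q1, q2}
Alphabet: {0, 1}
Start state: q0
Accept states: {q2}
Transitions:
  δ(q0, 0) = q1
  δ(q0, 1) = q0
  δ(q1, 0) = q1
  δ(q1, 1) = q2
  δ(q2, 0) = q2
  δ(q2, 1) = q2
Testing a few strings:
  '0010' → accept
  '1' → reject
  '0100' → accept
  '1111' → reject
State roles: q0=no 0 seen yet; q1=seen a 0, waiting for 1; q2=substring 01 seen
All binary strings containing the substring 01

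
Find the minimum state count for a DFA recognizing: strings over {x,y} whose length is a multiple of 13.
By Myhill–Nerode, count the distinguishable equivalence classes: 13 classes — one per residue of the length mod 13; class i is distinguished from class j by any string of length (13 − i) mod 13.
13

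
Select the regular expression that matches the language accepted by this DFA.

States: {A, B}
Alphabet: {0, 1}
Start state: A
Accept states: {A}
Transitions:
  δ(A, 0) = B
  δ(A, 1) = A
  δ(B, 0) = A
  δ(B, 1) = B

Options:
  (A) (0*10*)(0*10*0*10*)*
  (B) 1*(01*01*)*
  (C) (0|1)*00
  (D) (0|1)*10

Check each option against the DFA on short strings; one disagreement eliminates an option:
  (A) (0*10*)(0*10*0*10*)*: on ε the DFA stays in A and accepts (A ∈ Accept), but the regex does not match it → eliminate
  (B) 1*(01*01*)*: agrees with the DFA on every string of length ≤ 6
  (C) (0|1)*00: on ε the DFA stays in A and accepts (A ∈ Accept), but the regex does not match it → eliminate
  (D) (0|1)*10: on ε the DFA stays in A and accepts (A ∈ Accept), but the regex does not match it → eliminate
Only (B) is consistent with the DFA.
(B) 1*(01*01*)*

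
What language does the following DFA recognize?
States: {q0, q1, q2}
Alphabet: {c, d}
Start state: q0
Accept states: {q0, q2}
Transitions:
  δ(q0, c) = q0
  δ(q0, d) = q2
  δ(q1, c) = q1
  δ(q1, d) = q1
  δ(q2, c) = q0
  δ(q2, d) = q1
Testing a few strings:
  'dd' → reject
  'c' → accept
  'cccd' → accept
  'dcd' → accept
State roles: q0=last symbol not d (ok); q1=saw dd (dead); q2=last symbol d (ok)
All strings over {c,d} with no two consecutive d's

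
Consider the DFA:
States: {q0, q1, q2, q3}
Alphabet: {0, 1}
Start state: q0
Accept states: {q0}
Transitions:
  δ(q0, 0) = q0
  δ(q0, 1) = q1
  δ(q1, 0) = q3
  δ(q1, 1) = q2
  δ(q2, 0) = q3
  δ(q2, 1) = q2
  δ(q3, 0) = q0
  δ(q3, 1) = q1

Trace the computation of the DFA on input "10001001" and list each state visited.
read '1': q0 → q1
  read '0': q1 → q3
  read '0': q3 → q0
  read '0': q0 → q0
  read '1': q0 → q1
  read '0': q1 → q3
  read '0': q3 → q0
  read '1': q0 → q1
q0 -> q1 -> q3 -> q0 -> q0 -> q1 -> q3 -> q0 -> q1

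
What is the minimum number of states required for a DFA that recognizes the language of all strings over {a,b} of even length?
By Myhill–Nerode, count the distinguishable equivalence classes: two classes — parity of the length.
2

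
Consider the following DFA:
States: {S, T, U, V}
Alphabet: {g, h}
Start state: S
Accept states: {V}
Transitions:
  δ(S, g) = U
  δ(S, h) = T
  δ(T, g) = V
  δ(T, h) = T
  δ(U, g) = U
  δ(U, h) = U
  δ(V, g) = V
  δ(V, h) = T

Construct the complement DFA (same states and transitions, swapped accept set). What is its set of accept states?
Complement accept states = All states \ Original accept states
= {S, T, U, V} \ {V}
{S, T, U}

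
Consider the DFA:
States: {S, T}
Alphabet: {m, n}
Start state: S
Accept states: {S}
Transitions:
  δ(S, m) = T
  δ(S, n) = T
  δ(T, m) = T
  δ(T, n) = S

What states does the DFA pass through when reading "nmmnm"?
read 'n': S → T
  read 'm': T → T
  read 'm': T → T
  read 'n': T → S
  read 'm': S → T
S -> T -> T -> T -> S -> T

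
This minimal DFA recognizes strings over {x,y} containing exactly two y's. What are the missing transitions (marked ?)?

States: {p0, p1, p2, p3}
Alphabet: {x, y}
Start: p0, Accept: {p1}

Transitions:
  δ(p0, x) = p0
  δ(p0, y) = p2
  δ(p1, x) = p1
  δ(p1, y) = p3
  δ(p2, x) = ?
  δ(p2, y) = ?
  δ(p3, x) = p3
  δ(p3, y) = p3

From the language and accept set, identify what each state tracks — p0: zero y's; p1: two y's; p2: one y; p3: ≥ three y's (dead).
Each missing δ(q, a) is the state matching the new tracked value after reading a.
δ(p2, x) = p2; δ(p2, y) = p1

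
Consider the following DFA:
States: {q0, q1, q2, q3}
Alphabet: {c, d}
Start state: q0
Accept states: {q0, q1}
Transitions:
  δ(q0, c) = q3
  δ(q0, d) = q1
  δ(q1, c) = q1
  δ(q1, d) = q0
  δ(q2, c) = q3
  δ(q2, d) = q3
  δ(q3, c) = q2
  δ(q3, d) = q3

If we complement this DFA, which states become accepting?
Complement accept states = All states \ Original accept states
= {q0, q1, q2, q3} \ {q0, q1}
{q2, q3}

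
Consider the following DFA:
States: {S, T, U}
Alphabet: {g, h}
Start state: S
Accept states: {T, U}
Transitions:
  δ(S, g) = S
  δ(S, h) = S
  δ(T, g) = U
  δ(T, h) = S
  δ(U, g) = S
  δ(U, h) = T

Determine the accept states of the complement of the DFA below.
Complement accept states = All states \ Original accept states
= {S, T, U} \ {T, U}
{S}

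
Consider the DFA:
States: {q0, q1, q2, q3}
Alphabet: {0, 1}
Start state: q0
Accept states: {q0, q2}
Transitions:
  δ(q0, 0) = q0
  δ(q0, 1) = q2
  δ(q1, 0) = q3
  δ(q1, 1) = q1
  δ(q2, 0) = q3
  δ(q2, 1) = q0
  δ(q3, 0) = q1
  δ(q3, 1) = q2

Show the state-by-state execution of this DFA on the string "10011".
read '1': q0 → q2
  read '0': q2 → q3
  read '0': q3 → q1
  read '1': q1 → q1
  read '1': q1 → q1
q0 -> q2 -> q3 -> q1 -> q1 -> q1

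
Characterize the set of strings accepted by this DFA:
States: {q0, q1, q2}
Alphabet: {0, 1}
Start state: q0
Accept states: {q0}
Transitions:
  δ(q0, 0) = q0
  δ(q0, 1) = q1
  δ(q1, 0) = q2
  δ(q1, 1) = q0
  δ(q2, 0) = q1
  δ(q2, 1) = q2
Testing a few strings:
  '0111' → reject
  '100' → reject
  '0011' → accept
  '11' → accept
State roles: q0=value ≡ 0 (mod 3); q1=value ≡ 1 (mod 3); q2=value ≡ 2 (mod 3)
All binary strings representing a multiple of 3 (read in base 2; leading zeros allowed and ε counts as 0)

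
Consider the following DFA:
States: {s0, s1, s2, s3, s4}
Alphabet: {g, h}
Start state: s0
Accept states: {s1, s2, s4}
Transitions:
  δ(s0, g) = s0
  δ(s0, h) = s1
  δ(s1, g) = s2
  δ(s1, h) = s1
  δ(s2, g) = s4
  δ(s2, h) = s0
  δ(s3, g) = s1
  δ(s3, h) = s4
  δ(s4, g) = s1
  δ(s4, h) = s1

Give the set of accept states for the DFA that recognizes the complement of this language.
Complement accept states = All states \ Original accept states
= {s0, s1, s2, s3, s4} \ {s1, s2, s4}
{s0, s3}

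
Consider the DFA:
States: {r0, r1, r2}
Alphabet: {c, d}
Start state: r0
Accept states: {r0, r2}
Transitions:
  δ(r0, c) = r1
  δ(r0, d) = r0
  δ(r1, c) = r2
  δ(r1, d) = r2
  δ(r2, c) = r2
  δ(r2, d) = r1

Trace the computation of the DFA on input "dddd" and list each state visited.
read 'd': r0 → r0
  read 'd': r0 → r0
  read 'd': r0 → r0
  read 'd': r0 → r0
r0 -> r0 -> r0 -> r0 -> r0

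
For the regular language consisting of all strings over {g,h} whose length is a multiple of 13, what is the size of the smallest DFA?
By Myhill–Nerode, count the distinguishable equivalence classes: 13 classes — one per residue of the length mod 13; class i is distinguished from class j by any string of length (13 − i) mod 13.
13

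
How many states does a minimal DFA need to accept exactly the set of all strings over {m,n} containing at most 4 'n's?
By Myhill–Nerode, count the distinguishable equivalence classes: 6 classes — having seen 0, 1, …, 4, or >4 copies of 'n'; counts 0 through 4 are accepting and >4 is dead.
6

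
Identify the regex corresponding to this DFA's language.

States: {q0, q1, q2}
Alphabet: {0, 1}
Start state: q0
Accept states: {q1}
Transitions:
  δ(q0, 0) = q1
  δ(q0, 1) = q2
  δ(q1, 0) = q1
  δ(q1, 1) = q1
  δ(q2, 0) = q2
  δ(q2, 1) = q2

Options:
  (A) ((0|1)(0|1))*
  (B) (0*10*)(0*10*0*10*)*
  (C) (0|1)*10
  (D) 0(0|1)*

Check each option against the DFA on short strings; one disagreement eliminates an option:
  (A) ((0|1)(0|1))*: on ε the DFA stays in q0 and rejects (q0 ∉ Accept), but the regex matches it → eliminate
  (B) (0*10*)(0*10*0*10*)*: on '0' the DFA goes q0 → q1 and accepts (q1 ∈ Accept), but the regex does not match it → eliminate
  (C) (0|1)*10: on '0' the DFA goes q0 → q1 and accepts (q1 ∈ Accept), but the regex does not match it → eliminate
  (D) 0(0|1)*: agrees with the DFA on every string of length ≤ 6
Only (D) is consistent with the DFA.
(D) 0(0|1)*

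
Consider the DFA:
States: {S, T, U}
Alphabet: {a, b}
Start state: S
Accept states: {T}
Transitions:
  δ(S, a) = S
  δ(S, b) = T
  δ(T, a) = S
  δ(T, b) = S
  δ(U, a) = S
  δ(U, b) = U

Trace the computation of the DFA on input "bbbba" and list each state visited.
read 'b': S → T
  read 'b': T → S
  read 'b': S → T
  read 'b': T → S
  read 'a': S → S
S -> T -> S -> T -> S -> S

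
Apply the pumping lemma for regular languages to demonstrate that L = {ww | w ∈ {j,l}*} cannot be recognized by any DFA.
Assume L is regular with pumping length p. Idea: pumping the leading j-block breaks the equality of the two halves.
Choose s = j^p l j^p l ∈ L (with w = j^p l). |s| = 2p+2 ≥ p. By the pumping lemma, s = xyz with |xy| ≤ p, |y| > 0, so y = j^k with k ≥ 1, in the first j-block. Then xy²z = j^(p+k) l j^p l, of length 2p+2+k. If k is odd this length is odd, so it cannot be of the form ww. If k is even, each half has length p+1+k/2 ≤ p+k, so the first half lies entirely inside the leading j-block and contains no l, while the second half ends in l; the halves differ. Either way xy²z ∉ L.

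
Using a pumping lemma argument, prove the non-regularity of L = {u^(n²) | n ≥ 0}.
Assume L is regular with pumping length p. Idea: pumping adds a fixed amount, but gaps between consecutive squares grow.
Choose s = u^(p²) (length p² ≥ p). By the pumping lemma, s = xyz with |xy| ≤ p, |y| > 0, so |y| = k with 1 ≤ k ≤ p. Then |xy²z| = p²+k. Since p² < p²+k ≤ p²+p < (p+1)², the length p²+k lies strictly between consecutive squares, so it is not a perfect square and xy²z ∉ L.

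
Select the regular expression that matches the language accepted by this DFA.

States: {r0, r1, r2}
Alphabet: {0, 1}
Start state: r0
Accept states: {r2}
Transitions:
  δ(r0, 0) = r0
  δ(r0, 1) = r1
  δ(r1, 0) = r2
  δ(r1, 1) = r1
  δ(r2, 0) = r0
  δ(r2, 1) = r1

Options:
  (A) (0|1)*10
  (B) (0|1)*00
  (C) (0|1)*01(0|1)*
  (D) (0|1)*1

Check each option against the DFA on short strings; one disagreement eliminates an option:
  (A) (0|1)*10: agrees with the DFA on every string of length ≤ 6
  (B) (0|1)*00: on '00' the DFA goes r0 → r0 → r0 and rejects (r0 ∉ Accept), but the regex matches it → eliminate
  (C) (0|1)*01(0|1)*: on '01' the DFA goes r0 → r0 → r1 and rejects (r1 ∉ Accept), but the regex matches it → eliminate
  (D) (0|1)*1: on '1' the DFA goes r0 → r1 and rejects (r1 ∉ Accept), but the regex matches it → eliminate
Only (A) is consistent with the DFA.
(A) (0|1)*10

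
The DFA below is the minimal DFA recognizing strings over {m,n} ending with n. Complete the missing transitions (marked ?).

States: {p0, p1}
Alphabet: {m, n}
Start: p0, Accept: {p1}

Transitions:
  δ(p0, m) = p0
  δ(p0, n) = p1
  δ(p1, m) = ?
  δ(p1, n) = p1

From the language and accept set, identify what each state tracks — p0: last symbol not n; p1: last symbol is n.
Each missing δ(q, a) is the state matching the new tracked value after reading a.
δ(p1, m) = p0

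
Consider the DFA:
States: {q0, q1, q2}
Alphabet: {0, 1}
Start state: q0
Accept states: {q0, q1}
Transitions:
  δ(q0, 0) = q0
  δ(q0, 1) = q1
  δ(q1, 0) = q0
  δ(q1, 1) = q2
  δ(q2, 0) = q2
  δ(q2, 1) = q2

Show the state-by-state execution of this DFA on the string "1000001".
read '1': q0 → q1
  read '0': q1 → q0
  read '0': q0 → q0
  read '0': q0 → q0
  read '0': q0 → q0
  read '0': q0 → q0
  read '1': q0 → q1
q0 -> q1 -> q0 -> q0 -> q0 -> q0 -> q0 -> q1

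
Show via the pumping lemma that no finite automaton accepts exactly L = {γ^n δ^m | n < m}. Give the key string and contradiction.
Assume L is regular with pumping length p. Idea: pumping up the γ-block makes the γ-count reach the δ-count.
Choose s = γ^p δ^(p+1) ∈ L. By the pumping lemma, s = xyz with |xy| ≤ p, |y| > 0, so y = γ^k with k ≥ 1. Then xy²z = γ^(p+k) δ^(p+1). Since p+k ≥ p+1, the number of γ's is no longer strictly less than the number of δ's, so xy²z ∉ L.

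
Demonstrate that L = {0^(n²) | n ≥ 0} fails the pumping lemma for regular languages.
Assume L is regular with pumping length p. Idea: pumping adds a fixed amount, but gaps between consecutive squares grow.
Choose s = 0^(p²) (length p² ≥ p). By the pumping lemma, s = xyz with |xy| ≤ p, |y| > 0, so |y| = k with 1 ≤ k ≤ p. Then |xy²z| = p²+k. Since p² < p²+k ≤ p²+p < (p+1)², the length p²+k lies strictly between consecutive squares, so it is not a perfect square and xy²z ∉ L.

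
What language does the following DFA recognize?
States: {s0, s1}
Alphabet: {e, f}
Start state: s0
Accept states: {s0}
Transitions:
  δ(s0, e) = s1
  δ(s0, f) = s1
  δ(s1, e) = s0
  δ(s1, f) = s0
Testing a few strings:
  'e' → reject
  'f' → reject
  'fe' → accept
  'ff' → accept
State roles: s0=even length so far; s1=odd length so far
All strings over {e,f} of even length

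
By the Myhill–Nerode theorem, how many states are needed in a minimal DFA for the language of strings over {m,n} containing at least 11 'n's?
By Myhill–Nerode, count the distinguishable equivalence classes: 12 classes — having seen 0, 1, …, 10, or ≥11 copies of 'n'; any two classes i < j (j ≤ 11) are distinguished by the string n^(11−j), which takes class j to 11 copies (accepted) but leaves class i below 11 (rejected).
12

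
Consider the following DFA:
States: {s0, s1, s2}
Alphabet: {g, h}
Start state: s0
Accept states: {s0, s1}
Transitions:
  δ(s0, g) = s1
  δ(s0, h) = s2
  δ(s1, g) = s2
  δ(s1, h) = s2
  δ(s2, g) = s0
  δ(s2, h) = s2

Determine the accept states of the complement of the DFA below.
Complement accept states = All states \ Original accept states
= {s0, s1, s2} \ {s0, s1}
{s2}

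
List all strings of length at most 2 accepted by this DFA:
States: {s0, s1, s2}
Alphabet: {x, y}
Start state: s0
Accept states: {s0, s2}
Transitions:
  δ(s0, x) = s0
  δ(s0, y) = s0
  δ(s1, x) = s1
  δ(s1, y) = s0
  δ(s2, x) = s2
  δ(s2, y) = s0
ε, x, y, xx, xy, yx, yy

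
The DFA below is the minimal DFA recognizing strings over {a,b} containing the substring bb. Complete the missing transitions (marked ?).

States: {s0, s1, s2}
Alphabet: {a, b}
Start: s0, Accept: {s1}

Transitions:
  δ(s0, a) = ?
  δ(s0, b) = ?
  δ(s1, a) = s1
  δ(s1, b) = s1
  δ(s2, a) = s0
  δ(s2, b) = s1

From the language and accept set, identify what each state tracks — s0: no progress toward bb; s1: substring bb seen; s2: one trailing b.
Each missing δ(q, a) is the state matching the new tracked value after reading a.
δ(s0, a) = s0; δ(s0, b) = s2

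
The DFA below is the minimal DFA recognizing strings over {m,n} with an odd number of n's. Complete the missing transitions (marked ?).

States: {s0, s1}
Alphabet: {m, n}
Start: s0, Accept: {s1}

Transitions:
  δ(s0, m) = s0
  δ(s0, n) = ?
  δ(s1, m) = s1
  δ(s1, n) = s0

From the language and accept set, identify what each state tracks — s0: even number of n's so far; s1: odd number of n's so far.
Each missing δ(q, a) is the state matching the new tracked value after reading a.
δ(s0, n) = s1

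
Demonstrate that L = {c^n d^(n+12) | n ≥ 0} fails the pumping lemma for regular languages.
Assume L is regular with pumping length p. Idea: pumping the c-block breaks the fixed offset of 12.
Choose s = c^p d^(p+12) ∈ L. By the pumping lemma, s = xyz with |xy| ≤ p, |y| > 0, so y = c^k with k ≥ 1. Then xy²z = c^(p+k) d^(p+12). For this to be in L we would need p+12 = (p+k)+12, i.e. k = 0, contradicting k ≥ 1. So xy²z ∉ L.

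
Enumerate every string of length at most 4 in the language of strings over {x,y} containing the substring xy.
xy, xxy, xyx, xyy, yxy, xxxy, xxyx, xxyy, xyxx, xyxy, xyyx, xyyy, yxxy, yxyx, yxyy, yyxy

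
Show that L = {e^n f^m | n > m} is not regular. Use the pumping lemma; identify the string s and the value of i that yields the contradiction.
Assume L is regular with pumping length p. Idea: pumping down the e-block drops the e-count to at most the f-count.
Choose s = e^(p+1) f^p ∈ L (|s| = 2p+1 ≥ p). By the pumping lemma, s = xyz with |xy| ≤ p, |y| > 0, so y = e^k with k ≥ 1. Take i = 0: xz = e^(p+1−k) f^p. Since k ≥ 1, p+1−k ≤ p, so the number of e's is no longer strictly greater than the number of f's, hence xz ∉ L.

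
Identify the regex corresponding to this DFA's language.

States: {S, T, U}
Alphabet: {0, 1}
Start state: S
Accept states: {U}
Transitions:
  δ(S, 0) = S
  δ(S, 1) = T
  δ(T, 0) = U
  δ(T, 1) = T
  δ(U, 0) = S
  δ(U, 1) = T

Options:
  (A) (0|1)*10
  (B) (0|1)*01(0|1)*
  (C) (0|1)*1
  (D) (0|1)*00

Check each option against the DFA on short strings; one disagreement eliminates an option:
  (A) (0|1)*10: agrees with the DFA on every string of length ≤ 6
  (B) (0|1)*01(0|1)*: on '01' the DFA goes S → S → T and rejects (T ∉ Accept), but the regex matches it → eliminate
  (C) (0|1)*1: on '1' the DFA goes S → T and rejects (T ∉ Accept), but the regex matches it → eliminate
  (D) (0|1)*00: on '00' the DFA goes S → S → S and rejects (S ∉ Accept), but the regex matches it → eliminate
Only (A) is consistent with the DFA.
(A) (0|1)*10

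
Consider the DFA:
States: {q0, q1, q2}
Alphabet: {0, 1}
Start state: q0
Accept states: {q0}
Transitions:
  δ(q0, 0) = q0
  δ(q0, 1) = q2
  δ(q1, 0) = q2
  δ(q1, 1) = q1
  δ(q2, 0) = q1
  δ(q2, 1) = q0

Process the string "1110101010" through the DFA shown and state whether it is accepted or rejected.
Processing string "1110101010":
  q0 --1--> q2
  q2 --1--> q0
  q0 --1--> q2
  q2 --0--> q1
  q1 --1--> q1
  q1 --0--> q2
  q2 --1--> q0
  q0 --0--> q0
  q0 --1--> q2
  q2 --0--> q1
Final state: q1
Accept states: {q0}
No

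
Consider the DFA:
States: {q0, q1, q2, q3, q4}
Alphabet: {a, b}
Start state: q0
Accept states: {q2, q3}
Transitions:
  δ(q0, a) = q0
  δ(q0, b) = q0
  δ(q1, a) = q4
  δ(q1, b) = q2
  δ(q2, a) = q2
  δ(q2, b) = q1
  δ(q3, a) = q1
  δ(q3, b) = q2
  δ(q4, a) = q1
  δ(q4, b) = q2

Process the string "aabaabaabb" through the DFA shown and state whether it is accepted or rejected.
Processing string "aabaabaabb":
  q0 --a--> q0
  q0 --a--> q0
  q0 --b--> q0
  q0 --a--> q0
  q0 --a--> q0
  q0 --b--> q0
  q0 --a--> q0
  q0 --a--> q0
  q0 --b--> q0
  q0 --b--> q0
Final state: q0
Accept states: {q2, q3}
No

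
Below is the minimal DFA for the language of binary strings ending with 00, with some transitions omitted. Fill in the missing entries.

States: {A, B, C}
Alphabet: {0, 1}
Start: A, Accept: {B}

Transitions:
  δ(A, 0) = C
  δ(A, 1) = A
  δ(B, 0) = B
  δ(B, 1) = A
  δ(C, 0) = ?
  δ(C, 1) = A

From the language and accept set, identify what each state tracks — A: last symbol not 0; B: two trailing 0's; C: one trailing 0.
Each missing δ(q, a) is the state matching the new tracked value after reading a.
δ(C, 0) = B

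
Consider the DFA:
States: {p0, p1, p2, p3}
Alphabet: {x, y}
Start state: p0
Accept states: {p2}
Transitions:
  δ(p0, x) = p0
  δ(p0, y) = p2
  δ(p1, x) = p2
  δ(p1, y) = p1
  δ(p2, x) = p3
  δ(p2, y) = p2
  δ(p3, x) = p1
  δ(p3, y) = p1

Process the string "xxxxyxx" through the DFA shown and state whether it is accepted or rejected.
Processing string "xxxxyxx":
  p0 --x--> p0
  p0 --x--> p0
  p0 --x--> p0
  p0 --x--> p0
  p0 --y--> p2
  p2 --x--> p3
  p3 --x--> p1
Final state: p1
Accept states: {p2}
No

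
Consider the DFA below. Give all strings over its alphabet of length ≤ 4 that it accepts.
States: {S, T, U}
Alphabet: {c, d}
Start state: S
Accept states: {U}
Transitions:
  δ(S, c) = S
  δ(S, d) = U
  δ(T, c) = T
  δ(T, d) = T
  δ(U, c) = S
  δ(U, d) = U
d, cd, dd, ccd, cdd, dcd, ddd, cccd, ccdd, cdcd, cddd, dccd, dcdd, ddcd, dddd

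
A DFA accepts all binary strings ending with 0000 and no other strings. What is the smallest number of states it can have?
By Myhill–Nerode, count the distinguishable equivalence classes: 5 classes — one per longest suffix of the input that is a prefix of '0000' (lengths 0 through 4); only the length-4 class is accepting.
5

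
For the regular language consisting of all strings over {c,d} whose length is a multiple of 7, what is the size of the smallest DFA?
By Myhill–Nerode, count the distinguishable equivalence classes: 7 classes — one per residue of the length mod 7; class i is distinguished from class j by any string of length (7 − i) mod 7.
7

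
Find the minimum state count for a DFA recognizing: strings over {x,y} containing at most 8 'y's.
By Myhill–Nerode, count the distinguishable equivalence classes: 10 classes — having seen 0, 1, …, 8, or >8 copies of 'y'; counts 0 through 8 are accepting and >8 is dead.
10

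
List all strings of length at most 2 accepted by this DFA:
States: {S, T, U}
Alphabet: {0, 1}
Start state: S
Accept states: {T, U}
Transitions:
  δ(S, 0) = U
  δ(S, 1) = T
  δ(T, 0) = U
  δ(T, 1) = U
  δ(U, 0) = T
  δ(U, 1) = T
0, 1, 00, 01, 10, 11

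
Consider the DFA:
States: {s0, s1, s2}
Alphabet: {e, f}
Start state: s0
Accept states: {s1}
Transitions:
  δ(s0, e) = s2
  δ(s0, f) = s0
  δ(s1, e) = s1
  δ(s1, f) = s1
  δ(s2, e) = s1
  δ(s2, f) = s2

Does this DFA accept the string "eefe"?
Processing string "eefe":
  s0 --e--> s2
  s2 --e--> s1
  s1 --f--> s1
  s1 --e--> s1
Final state: s1
Accept states: {s1}
Yes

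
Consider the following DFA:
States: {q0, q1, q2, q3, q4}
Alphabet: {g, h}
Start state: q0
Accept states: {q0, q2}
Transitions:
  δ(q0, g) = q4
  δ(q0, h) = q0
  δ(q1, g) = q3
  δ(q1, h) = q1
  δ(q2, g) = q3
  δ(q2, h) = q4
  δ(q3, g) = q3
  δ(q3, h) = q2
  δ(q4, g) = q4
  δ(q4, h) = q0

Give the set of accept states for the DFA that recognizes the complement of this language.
Complement accept states = All states \ Original accept states
= {q0, q1, q2, q3, q4} \ {q0, q2}
{q1, q3, q4}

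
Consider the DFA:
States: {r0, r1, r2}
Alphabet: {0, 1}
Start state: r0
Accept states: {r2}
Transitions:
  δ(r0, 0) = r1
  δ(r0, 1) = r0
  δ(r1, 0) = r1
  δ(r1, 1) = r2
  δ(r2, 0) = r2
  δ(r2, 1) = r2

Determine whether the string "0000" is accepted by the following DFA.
Processing string "0000":
  r0 --0--> r1
  r1 --0--> r1
  r1 --0--> r1
  r1 --0--> r1
Final state: r1
Accept states: {r2}
No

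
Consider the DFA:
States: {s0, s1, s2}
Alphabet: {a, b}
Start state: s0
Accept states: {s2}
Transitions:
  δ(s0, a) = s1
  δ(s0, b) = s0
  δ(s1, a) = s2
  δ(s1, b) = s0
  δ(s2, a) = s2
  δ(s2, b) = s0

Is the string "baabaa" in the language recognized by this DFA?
Processing string "baabaa":
  s0 --b--> s0
  s0 --a--> s1
  s1 --a--> s2
  s2 --b--> s0
  s0 --a--> s1
  s1 --a--> s2
Final state: s2
Accept states: {s2}
Yes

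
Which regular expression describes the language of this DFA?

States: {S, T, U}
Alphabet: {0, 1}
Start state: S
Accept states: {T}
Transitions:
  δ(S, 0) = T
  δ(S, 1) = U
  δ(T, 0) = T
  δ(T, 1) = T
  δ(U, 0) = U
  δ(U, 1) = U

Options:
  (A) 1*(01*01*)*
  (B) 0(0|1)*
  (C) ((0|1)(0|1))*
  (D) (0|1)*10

Check each option against the DFA on short strings; one disagreement eliminates an option:
  (A) 1*(01*01*)*: on ε the DFA stays in S and rejects (S ∉ Accept), but the regex matches it → eliminate
  (B) 0(0|1)*: agrees with the DFA on every string of length ≤ 6
  (C) ((0|1)(0|1))*: on ε the DFA stays in S and rejects (S ∉ Accept), but the regex matches it → eliminate
  (D) (0|1)*10: on '0' the DFA goes S → T and accepts (T ∈ Accept), but the regex does not match it → eliminate
Only (B) is consistent with the DFA.
(B) 0(0|1)*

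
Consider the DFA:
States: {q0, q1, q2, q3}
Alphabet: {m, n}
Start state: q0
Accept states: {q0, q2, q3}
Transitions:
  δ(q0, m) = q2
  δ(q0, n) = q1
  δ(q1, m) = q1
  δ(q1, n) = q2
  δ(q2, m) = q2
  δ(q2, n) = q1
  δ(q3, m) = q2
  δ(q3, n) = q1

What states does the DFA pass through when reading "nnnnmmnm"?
read 'n': q0 → q1
  read 'n': q1 → q2
  read 'n': q2 → q1
  read 'n': q1 → q2
  read 'm': q2 → q2
  read 'm': q2 → q2
  read 'n': q2 → q1
  read 'm': q1 → q1
q0 -> q1 -> q2 -> q1 -> q2 -> q2 -> q2 -> q1 -> q1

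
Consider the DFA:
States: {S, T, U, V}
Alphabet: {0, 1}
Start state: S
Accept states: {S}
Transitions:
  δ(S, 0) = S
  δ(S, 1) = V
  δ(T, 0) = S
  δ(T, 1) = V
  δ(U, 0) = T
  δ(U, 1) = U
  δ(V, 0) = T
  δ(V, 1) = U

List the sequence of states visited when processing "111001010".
read '1': S → V
  read '1': V → U
  read '1': U → U
  read '0': U → T
  read '0': T → S
  read '1': S → V
  read '0': V → T
  read '1': T → V
  read '0': V → T
S -> V -> U -> U -> T -> S -> V -> T -> V -> T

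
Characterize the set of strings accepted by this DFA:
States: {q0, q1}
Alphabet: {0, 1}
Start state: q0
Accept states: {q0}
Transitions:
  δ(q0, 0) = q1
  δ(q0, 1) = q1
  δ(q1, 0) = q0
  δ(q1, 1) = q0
Testing a few strings:
  '100' → reject
  '010' → reject
  '0' → reject
  '10' → accept
State roles: q0=even length so far; q1=odd length so far
All binary strings of even length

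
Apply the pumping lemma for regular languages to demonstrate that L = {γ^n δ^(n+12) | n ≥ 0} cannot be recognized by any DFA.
Assume L is regular with pumping length p. Idea: pumping the γ-block breaks the fixed offset of 12.
Choose s = γ^p δ^(p+12) ∈ L. By the pumping lemma, s = xyz with |xy| ≤ p, |y| > 0, so y = γ^k with k ≥ 1. Then xy²z = γ^(p+k) δ^(p+12). For this to be in L we would need p+12 = (p+k)+12, i.e. k = 0, contradicting k ≥ 1. So xy²z ∉ L.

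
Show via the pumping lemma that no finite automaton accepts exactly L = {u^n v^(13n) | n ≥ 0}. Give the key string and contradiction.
Assume L is regular with pumping length p. Idea: pumping the u-block breaks the 1:13 ratio.
Choose s = u^p v^(13p) (length 14p ≥ p). By the pumping lemma, s = xyz with |xy| ≤ p, |y| > 0, so y = u^k with k ≥ 1. Then xy²z = u^(p+k) v^(13p). For this to be in L we would need 13p = 13(p+k), i.e. 13k = 0, contradicting k ≥ 1. So xy²z ∉ L.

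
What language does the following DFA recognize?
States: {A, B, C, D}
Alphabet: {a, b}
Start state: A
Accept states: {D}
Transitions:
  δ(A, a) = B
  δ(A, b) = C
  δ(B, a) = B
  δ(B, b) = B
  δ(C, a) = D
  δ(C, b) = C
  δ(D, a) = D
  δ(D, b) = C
Testing a few strings:
  'aabb' → reject
  'abbb' → reject
  'baa' → accept
  'a' → reject
State roles: A=no input read; B=started with a (dead); C=started with b, last symbol b; D=started with b, last symbol a
All strings over {a,b} that start with b and end with a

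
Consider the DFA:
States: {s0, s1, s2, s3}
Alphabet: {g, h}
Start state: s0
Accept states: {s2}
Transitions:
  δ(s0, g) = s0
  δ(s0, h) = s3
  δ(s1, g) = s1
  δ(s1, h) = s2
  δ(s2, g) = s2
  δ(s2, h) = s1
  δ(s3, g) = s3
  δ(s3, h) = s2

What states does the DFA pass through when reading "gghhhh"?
read 'g': s0 → s0
  read 'g': s0 → s0
  read 'h': s0 → s3
  read 'h': s3 → s2
  read 'h': s2 → s1
  read 'h': s1 → s2
s0 -> s0 -> s0 -> s3 -> s2 -> s1 -> s2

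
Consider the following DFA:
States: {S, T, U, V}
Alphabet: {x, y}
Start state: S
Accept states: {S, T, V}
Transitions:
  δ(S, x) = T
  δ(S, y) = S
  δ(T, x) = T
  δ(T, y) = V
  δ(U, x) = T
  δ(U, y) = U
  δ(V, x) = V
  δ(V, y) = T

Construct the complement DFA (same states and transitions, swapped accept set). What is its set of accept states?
Complement accept states = All states \ Original accept states
= {S, T, U, V} \ {S, T, V}
{U}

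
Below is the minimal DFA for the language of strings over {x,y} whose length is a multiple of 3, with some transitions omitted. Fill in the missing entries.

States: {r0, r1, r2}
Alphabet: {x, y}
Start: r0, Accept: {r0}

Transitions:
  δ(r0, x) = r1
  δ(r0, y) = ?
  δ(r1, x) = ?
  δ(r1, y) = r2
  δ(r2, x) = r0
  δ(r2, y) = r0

From the language and accept set, identify what each state tracks — r0: length ≡ 0 (mod 3); r1: length ≡ 1 (mod 3); r2: length ≡ 2 (mod 3).
Each missing δ(q, a) is the state matching the new tracked value after reading a.
δ(r0, y) = r1; δ(r1, x) = r2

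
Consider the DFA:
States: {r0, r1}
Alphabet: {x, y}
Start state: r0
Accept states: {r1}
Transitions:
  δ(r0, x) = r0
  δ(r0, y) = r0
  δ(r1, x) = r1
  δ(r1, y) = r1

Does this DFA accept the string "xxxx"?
Processing string "xxxx":
  r0 --x--> r0
  r0 --x--> r0
  r0 --x--> r0
  r0 --x--> r0
Final state: r0
Accept states: {r1}
No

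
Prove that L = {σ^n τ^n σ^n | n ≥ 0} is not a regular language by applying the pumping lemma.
Assume L is regular with pumping length p. Idea: pumping the first σ-block unbalances it against the other two.
Choose s = σ^p τ^p σ^p ∈ L (|s| = 3p ≥ p). By the pumping lemma, s = xyz with |xy| ≤ p, |y| > 0, so y = σ^k with k ≥ 1, inside the first σ-block. Then xy²z = σ^(p+k) τ^p σ^p. The first block has length p+k ≠ p, so the three block lengths are no longer equal and xy²z ∉ L.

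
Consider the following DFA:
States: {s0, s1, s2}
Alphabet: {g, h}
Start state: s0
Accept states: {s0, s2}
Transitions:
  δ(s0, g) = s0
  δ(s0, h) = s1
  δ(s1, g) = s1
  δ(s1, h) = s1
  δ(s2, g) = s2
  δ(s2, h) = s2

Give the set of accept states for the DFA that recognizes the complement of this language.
Complement accept states = All states \ Original accept states
= {s0, s1, s2} \ {s0, s2}
{s1}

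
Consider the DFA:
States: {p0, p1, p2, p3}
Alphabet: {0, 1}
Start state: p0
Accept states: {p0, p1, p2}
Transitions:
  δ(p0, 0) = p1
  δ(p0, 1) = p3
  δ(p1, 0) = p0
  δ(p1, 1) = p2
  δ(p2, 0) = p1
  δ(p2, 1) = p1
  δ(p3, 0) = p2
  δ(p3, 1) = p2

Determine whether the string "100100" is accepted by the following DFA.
Processing string "100100":
  p0 --1--> p3
  p3 --0--> p2
  p2 --0--> p1
  p1 --1--> p2
  p2 --0--> p1
  p1 --0--> p0
Final state: p0
Accept states: {p0, p1, p2}
Yes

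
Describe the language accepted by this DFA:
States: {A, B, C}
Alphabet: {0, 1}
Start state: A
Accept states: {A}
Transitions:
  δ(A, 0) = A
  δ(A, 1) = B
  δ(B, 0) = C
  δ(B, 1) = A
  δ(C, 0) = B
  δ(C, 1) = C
Testing a few strings:
  '0' → accept
  '011' → accept
  '1110' → reject
  '0010' → reject
State roles: A=value ≡ 0 (mod 3); B=value ≡ 1 (mod 3); C=value ≡ 2 (mod 3)
All binary strings representing a multiple of 3 (read in base 2; leading zeros allowed and ε counts as 0)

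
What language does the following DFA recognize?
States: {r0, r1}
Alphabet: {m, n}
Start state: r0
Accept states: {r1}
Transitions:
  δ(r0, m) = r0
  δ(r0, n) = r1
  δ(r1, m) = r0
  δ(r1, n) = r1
Testing a few strings:
  'm' → reject
  'n' → accept
  'nm' → reject
  'nn' → accept
State roles: r0=last symbol not n; r1=last symbol is n
All strings over {m,n} ending with n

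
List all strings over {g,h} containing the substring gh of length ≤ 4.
gh, ggh, ghg, ghh, hgh, gggh, gghg, gghh, ghgg, ghgh, ghhg, ghhh, hggh, hghg, hghh, hhgh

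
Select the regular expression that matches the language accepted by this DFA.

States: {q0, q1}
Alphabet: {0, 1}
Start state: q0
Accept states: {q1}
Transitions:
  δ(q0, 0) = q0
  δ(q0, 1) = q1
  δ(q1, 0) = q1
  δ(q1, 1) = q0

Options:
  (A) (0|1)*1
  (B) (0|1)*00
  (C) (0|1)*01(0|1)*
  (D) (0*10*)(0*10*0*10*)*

Check each option against the DFA on short strings; one disagreement eliminates an option:
  (A) (0|1)*1: on '10' the DFA goes q0 → q1 → q1 and accepts (q1 ∈ Accept), but the regex does not match it → eliminate
  (B) (0|1)*00: on '1' the DFA goes q0 → q1 and accepts (q1 ∈ Accept), but the regex does not match it → eliminate
  (C) (0|1)*01(0|1)*: on '1' the DFA goes q0 → q1 and accepts (q1 ∈ Accept), but the regex does not match it → eliminate
  (D) (0*10*)(0*10*0*10*)*: agrees with the DFA on every string of length ≤ 6
Only (D) is consistent with the DFA.
(D) (0*10*)(0*10*0*10*)*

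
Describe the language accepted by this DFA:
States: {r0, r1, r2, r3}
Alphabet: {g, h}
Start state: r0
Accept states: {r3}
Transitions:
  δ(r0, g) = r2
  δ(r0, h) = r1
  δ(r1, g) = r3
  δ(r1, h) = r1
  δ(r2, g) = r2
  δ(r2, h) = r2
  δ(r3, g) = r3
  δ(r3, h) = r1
Testing a few strings:
  'ghgh' → reject
  'gh' → reject
  'hgh' → reject
  'hg' → accept
State roles: r0=no input read; r1=started with h, last symbol h; r2=started with g (dead); r3=started with h, last symbol g
All strings over {g,h} that start with h and end with g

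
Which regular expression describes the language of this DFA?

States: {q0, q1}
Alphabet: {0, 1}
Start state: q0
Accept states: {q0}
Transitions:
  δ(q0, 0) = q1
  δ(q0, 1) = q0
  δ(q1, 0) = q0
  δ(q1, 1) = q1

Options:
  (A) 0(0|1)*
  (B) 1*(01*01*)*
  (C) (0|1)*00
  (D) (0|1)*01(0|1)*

Check each option against the DFA on short strings; one disagreement eliminates an option:
  (A) 0(0|1)*: on ε the DFA stays in q0 and accepts (q0 ∈ Accept), but the regex does not match it → eliminate
  (B) 1*(01*01*)*: agrees with the DFA on every string of length ≤ 6
  (C) (0|1)*00: on ε the DFA stays in q0 and accepts (q0 ∈ Accept), but the regex does not match it → eliminate
  (D) (0|1)*01(0|1)*: on ε the DFA stays in q0 and accepts (q0 ∈ Accept), but the regex does not match it → eliminate
Only (B) is consistent with the DFA.
(B) 1*(01*01*)*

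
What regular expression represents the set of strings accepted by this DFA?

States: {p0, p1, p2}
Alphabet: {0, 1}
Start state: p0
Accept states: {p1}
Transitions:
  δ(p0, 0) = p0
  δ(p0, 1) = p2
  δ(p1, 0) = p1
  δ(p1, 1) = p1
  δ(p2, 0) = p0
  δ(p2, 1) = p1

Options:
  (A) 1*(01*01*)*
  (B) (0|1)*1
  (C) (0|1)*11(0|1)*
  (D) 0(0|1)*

Check each option against the DFA on short strings; one disagreement eliminates an option:
  (A) 1*(01*01*)*: on ε the DFA stays in p0 and rejects (p0 ∉ Accept), but the regex matches it → eliminate
  (B) (0|1)*1: on '1' the DFA goes p0 → p2 and rejects (p2 ∉ Accept), but the regex matches it → eliminate
  (C) (0|1)*11(0|1)*: agrees with the DFA on every string of length ≤ 6
  (D) 0(0|1)*: on '0' the DFA goes p0 → p0 and rejects (p0 ∉ Accept), but the regex matches it → eliminate
Only (C) is consistent with the DFA.
(C) (0|1)*11(0|1)*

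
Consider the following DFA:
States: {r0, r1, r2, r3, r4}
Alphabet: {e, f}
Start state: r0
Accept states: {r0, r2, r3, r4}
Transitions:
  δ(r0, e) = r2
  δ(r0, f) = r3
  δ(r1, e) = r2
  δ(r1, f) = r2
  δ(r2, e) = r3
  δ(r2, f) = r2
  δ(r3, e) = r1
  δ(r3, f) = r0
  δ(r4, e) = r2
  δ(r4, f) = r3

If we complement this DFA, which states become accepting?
Complement accept states = All states \ Original accept states
= {r0, r1, r2, r3, r4} \ {r0, r2, r3, r4}
{r1}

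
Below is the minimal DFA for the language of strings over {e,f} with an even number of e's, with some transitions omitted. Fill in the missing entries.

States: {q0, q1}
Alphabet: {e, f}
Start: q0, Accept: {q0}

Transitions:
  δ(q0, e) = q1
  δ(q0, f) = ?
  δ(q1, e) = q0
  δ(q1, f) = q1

From the language and accept set, identify what each state tracks — q0: even number of e's so far; q1: odd number of e's so far.
Each missing δ(q, a) is the state matching the new tracked value after reading a.
δ(q0, f) = q0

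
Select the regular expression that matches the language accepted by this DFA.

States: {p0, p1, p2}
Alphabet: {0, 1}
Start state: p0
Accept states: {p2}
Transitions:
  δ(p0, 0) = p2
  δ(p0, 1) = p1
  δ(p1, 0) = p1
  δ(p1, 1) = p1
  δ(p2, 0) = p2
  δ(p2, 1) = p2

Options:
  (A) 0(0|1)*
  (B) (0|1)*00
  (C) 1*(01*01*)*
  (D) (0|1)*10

Check each option against the DFA on short strings; one disagreement eliminates an option:
  (A) 0(0|1)*: agrees with the DFA on every string of length ≤ 6
  (B) (0|1)*00: on '0' the DFA goes p0 → p2 and accepts (p2 ∈ Accept), but the regex does not match it → eliminate
  (C) 1*(01*01*)*: on ε the DFA stays in p0 and rejects (p0 ∉ Accept), but the regex matches it → eliminate
  (D) (0|1)*10: on '0' the DFA goes p0 → p2 and accepts (p2 ∈ Accept), but the regex does not match it → eliminate
Only (A) is consistent with the DFA.
(A) 0(0|1)*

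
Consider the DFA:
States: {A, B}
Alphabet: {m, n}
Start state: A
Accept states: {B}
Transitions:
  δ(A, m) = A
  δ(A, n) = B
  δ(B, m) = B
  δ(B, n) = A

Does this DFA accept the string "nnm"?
Processing string "nnm":
  A --n--> B
  B --n--> A
  A --m--> A
Final state: A
Accept states: {B}
No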